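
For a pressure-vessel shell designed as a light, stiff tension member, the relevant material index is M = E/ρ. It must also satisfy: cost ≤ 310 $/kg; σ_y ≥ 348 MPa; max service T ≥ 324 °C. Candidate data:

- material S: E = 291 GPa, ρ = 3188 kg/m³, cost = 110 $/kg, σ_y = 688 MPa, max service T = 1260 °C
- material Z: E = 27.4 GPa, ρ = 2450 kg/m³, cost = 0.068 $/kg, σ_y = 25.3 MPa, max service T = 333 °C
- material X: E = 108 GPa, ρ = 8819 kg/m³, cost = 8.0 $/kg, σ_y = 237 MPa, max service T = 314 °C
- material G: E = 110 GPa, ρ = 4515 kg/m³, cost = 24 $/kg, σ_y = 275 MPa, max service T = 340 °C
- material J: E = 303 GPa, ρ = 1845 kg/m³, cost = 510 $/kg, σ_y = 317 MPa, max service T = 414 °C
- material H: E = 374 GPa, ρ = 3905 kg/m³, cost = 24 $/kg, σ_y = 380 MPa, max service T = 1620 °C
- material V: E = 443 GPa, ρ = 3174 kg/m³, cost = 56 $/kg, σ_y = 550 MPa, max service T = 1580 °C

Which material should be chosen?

Screen on constraints: cost ≤ 310 $/kg; σ_y ≥ 348 MPa; max service T ≥ 324 °C. Survivors: material S, material H, material V.
Computing M directly (units already consistent):
  material V: M = 140 MN·m/kg
  material H: M = 95.8 MN·m/kg
  material S: M = 91.3 MN·m/kg
The maximum is for material V.

material V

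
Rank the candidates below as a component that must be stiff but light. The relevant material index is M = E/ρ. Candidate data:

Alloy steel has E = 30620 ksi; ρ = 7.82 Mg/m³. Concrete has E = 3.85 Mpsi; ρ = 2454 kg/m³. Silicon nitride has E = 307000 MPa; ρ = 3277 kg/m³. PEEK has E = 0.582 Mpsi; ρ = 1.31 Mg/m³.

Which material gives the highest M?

silicon nitride

Normalizing units and computing the index:
  alloy steel: E = 211.1 GPa, ρ = 7820 kg/m³
  concrete: E = 26.54 GPa, ρ = 2454 kg/m³
  silicon nitride: E = 307.0 GPa, ρ = 3277 kg/m³
  PEEK: E = 4.013 GPa, ρ = 1310 kg/m³
  silicon nitride: M = 93.7 MN·m/kg
  alloy steel: M = 27.0 MN·m/kg
  concrete: M = 10.8 MN·m/kg
  PEEK: M = 3.06 MN·m/kg
Silicon nitride has the largest M.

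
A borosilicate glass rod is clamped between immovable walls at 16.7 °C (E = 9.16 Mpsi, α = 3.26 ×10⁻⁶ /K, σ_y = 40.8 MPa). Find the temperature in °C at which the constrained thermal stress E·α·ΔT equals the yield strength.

215 °C

E = 9.16 Mpsi = 63.16 GPa.
E·α·ΔT = 40.80 MPa ⇒ ΔT = 40.80 / (63.16×10³ × 3.26×10⁻⁶) = 198.2 K.
T = 16.7 + 198.2 = 214.9 °C.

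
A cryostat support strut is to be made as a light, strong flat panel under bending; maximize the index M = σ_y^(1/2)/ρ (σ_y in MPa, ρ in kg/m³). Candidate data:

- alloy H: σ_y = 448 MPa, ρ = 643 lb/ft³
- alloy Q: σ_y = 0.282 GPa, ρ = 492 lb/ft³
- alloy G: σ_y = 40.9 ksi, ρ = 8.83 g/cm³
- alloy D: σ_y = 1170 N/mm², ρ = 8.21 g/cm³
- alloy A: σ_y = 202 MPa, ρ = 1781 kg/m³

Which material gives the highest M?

alloy A

After converting to SI:
  alloy H: σ_y = 448.0 MPa, ρ = 10300 kg/m³
  alloy Q: σ_y = 282.0 MPa, ρ = 7881 kg/m³
  alloy G: σ_y = 282.0 MPa, ρ = 8830 kg/m³
  alloy D: σ_y = 1170 MPa, ρ = 8210 kg/m³
  alloy A: σ_y = 202.0 MPa, ρ = 1781 kg/m³
  alloy A: M = 7.98×10⁻³
  alloy D: M = 4.17×10⁻³
  alloy Q: M = 2.13×10⁻³
  alloy H: M = 2.05×10⁻³
  alloy G: M = 1.90×10⁻³
Alloy A ranks first.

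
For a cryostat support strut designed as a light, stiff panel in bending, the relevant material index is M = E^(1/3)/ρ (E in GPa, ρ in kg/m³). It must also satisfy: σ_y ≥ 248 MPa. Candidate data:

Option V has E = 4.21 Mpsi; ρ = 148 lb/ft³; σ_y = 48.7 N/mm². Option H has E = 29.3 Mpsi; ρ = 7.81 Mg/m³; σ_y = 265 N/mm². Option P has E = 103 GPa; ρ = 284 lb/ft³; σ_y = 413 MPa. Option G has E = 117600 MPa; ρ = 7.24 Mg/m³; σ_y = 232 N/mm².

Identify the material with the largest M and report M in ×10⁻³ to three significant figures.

option P, M = 1.03×10⁻³

Screen on constraints: σ_y ≥ 248 MPa. Survivors: option H, option P.
Putting every candidate on a common basis:
  option H: E = 202.0 GPa, ρ = 7810 kg/m³
  option P: E = 103.0 GPa, ρ = 4549 kg/m³
  option P: M = 1.03×10⁻³
  option H: M = 0.751×10⁻³
Highest index: option P.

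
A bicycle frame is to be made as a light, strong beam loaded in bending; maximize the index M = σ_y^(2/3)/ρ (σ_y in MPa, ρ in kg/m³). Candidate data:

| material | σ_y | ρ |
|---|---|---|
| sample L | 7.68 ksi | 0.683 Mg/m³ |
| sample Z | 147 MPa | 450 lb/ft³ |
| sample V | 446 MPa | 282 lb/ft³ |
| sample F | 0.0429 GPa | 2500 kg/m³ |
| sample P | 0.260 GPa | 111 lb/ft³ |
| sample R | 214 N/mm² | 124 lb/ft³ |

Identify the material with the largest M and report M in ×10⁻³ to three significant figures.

Putting every candidate on a common basis:
  sample L: σ_y = 52.95 MPa, ρ = 683.0 kg/m³
  sample Z: σ_y = 147.0 MPa, ρ = 7208 kg/m³
  sample V: σ_y = 446.0 MPa, ρ = 4517 kg/m³
  sample F: σ_y = 42.90 MPa, ρ = 2500 kg/m³
  sample P: σ_y = 260.0 MPa, ρ = 1778 kg/m³
  sample R: σ_y = 214.0 MPa, ρ = 1986 kg/m³
  sample P: M = 22.9×10⁻³
  sample L: M = 20.6×10⁻³
  sample R: M = 18.0×10⁻³
  sample V: M = 12.9×10⁻³
  sample F: M = 4.90×10⁻³
  sample Z: M = 3.86×10⁻³
Sample P ranks first.

sample P, M = 22.9×10⁻³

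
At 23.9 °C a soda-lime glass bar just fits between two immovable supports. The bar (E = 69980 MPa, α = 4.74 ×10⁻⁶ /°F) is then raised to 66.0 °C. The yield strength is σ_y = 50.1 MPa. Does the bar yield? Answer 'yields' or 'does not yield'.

does not yield

E = 69980 MPa = 69.98 GPa.
α = 4.74×10⁻⁶/°F × 9/5 = 8.53×10⁻⁶/K.
ΔT = 42.10 K. Constrained thermal stress σ = E·α·ΔT = 69.98×10³ MPa × 8.53×10⁻⁶ × 42.10 = 25.1 MPa (compressive).
Compare to σ_y = 50.1 MPa: σ < σ_y, so it does not yield.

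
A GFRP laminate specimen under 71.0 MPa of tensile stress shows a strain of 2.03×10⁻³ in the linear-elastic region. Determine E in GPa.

35.0 GPa

E = σ/ε = 71.0 MPa / 2.03×10⁻³ = 34980 MPa = 35.0 GPa.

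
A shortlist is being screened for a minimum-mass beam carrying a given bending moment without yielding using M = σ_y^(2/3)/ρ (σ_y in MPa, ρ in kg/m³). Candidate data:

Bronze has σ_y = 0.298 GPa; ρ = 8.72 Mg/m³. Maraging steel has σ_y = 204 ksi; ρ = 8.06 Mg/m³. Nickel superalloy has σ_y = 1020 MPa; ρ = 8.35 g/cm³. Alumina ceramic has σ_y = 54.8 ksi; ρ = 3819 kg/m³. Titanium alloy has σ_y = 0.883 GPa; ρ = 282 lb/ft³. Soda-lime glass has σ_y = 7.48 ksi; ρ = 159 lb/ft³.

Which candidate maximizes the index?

titanium alloy

Convert each candidate to consistent units, then evaluate M:
  bronze: σ_y = 298.0 MPa, ρ = 8720 kg/m³
  maraging steel: σ_y = 1407 MPa, ρ = 8060 kg/m³
  nickel superalloy: σ_y = 1020 MPa, ρ = 8350 kg/m³
  alumina ceramic: σ_y = 377.8 MPa, ρ = 3819 kg/m³
  titanium alloy: σ_y = 883.0 MPa, ρ = 4517 kg/m³
  soda-lime glass: σ_y = 51.57 MPa, ρ = 2547 kg/m³
  titanium alloy: M = 20.4×10⁻³
  maraging steel: M = 15.6×10⁻³
  alumina ceramic: M = 13.7×10⁻³
  nickel superalloy: M = 12.1×10⁻³
  soda-lime glass: M = 5.44×10⁻³
  bronze: M = 5.12×10⁻³
Titanium alloy ranks first.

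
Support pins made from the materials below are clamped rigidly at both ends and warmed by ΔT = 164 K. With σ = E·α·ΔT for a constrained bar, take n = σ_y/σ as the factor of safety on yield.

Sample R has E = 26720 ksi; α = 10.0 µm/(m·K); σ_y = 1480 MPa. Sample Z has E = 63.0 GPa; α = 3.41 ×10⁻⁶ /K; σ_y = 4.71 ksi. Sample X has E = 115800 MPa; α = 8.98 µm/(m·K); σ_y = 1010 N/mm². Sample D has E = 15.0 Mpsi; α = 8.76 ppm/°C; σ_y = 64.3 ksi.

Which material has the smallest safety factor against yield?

sample Z

In consistent units (E in GPa, α in ×10⁻⁶/K, σ_y in MPa):
  sample R: E = 184.2, α = 10.0, σ_y = 1480 → σ = 302 MPa, n = 4.90
  sample Z: E = 63.00, α = 3.41, σ_y = 32.47 → σ = 35.2 MPa, n = 0.922
  sample X: E = 115.8, α = 8.98, σ_y = 1010 → σ = 171 MPa, n = 5.92
  sample D: E = 103.4, α = 8.76, σ_y = 443.3 → σ = 149 MPa, n = 2.98
Sample Z has the lowest safety factor, n = 0.922.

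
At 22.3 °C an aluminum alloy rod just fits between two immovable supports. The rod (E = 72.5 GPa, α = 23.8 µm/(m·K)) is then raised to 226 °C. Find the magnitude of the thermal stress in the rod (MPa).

ΔT = 203.7 K. Constrained thermal stress σ = E·α·ΔT = 72.50×10³ MPa × 23.8×10⁻⁶ × 203.7 = 351 MPa (compressive).

351 MPa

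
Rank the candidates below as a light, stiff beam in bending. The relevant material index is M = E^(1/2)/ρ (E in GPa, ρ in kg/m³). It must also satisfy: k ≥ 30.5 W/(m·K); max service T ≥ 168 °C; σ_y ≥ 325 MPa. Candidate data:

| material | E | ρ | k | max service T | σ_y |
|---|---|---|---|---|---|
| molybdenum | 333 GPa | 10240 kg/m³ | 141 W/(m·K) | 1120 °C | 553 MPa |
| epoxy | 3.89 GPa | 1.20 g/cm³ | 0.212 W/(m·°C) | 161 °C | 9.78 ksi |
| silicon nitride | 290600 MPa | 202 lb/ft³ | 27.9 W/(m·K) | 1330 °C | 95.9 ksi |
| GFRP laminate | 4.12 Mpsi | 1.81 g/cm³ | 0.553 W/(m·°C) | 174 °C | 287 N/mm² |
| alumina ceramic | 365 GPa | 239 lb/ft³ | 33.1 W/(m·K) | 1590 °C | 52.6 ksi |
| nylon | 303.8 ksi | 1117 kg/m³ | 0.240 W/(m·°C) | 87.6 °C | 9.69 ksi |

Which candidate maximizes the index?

alumina ceramic

Screen on constraints: k ≥ 30.5 W/(m·K); max service T ≥ 168 °C; σ_y ≥ 325 MPa. Survivors: molybdenum, alumina ceramic.
Putting every candidate on a common basis:
  molybdenum: E = 333.0 GPa, ρ = 10240 kg/m³
  alumina ceramic: E = 365.0 GPa, ρ = 3828 kg/m³
  alumina ceramic: M = 4.99×10⁻³
  molybdenum: M = 1.78×10⁻³
Alumina ceramic ranks first.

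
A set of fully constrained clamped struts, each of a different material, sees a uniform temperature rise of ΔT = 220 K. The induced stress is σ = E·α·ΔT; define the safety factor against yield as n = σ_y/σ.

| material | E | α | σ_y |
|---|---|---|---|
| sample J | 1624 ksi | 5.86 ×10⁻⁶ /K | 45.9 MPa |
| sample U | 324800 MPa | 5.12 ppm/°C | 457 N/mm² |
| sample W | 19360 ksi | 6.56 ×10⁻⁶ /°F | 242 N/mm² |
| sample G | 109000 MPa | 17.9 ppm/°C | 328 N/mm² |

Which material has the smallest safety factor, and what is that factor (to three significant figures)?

sample W, n = 0.698

With everything in SI (GPa, ×10⁻⁶/K, MPa):
  sample J: E = 11.20, α = 5.86, σ_y = 45.90 → σ = 14.4 MPa, n = 3.18
  sample U: E = 324.8, α = 5.12, σ_y = 457.0 → σ = 366 MPa, n = 1.25
  sample W: E = 133.5, α = 11.8, σ_y = 242.0 → σ = 347 MPa, n = 0.698
  sample G: E = 109.0, α = 17.9, σ_y = 328.0 → σ = 429 MPa, n = 0.764
Sample W has the lowest safety factor, n = 0.698.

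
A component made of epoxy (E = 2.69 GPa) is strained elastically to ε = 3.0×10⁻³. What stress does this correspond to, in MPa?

8.07 MPa

σ = E·ε = 2690 MPa × 3.0×10⁻³ = 8.07 MPa.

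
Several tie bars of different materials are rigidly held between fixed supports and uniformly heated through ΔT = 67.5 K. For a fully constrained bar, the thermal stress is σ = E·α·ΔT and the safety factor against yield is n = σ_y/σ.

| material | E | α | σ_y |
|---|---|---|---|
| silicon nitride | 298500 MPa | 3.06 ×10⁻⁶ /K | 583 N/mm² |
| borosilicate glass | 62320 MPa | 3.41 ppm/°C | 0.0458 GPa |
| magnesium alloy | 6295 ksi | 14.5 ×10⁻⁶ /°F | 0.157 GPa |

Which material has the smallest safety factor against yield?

magnesium alloy

Per material, after unit conversion:
  silicon nitride: E = 298.5, α = 3.06, σ_y = 583.0 → σ = 61.7 MPa, n = 9.46
  borosilicate glass: E = 62.32, α = 3.41, σ_y = 45.80 → σ = 14.3 MPa, n = 3.19
  magnesium alloy: E = 43.40, α = 26.1, σ_y = 157.0 → σ = 76.5 MPa, n = 2.05
Magnesium alloy has the lowest safety factor, n = 2.05.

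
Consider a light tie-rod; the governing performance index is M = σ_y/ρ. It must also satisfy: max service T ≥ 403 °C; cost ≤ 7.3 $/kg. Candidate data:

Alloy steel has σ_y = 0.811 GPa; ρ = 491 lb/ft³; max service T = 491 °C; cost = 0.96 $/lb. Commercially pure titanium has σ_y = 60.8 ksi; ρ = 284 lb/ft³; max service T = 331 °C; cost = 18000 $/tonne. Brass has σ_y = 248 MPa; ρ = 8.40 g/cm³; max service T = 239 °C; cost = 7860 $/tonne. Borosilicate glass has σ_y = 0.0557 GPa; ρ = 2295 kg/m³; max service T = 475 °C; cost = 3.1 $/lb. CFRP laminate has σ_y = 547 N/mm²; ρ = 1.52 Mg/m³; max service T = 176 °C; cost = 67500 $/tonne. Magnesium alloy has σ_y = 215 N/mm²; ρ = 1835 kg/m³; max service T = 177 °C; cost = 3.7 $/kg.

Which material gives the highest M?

alloy steel

Screen on constraints: max service T ≥ 403 °C; cost ≤ 7.3 $/kg. Survivors: alloy steel, borosilicate glass.
After converting to SI:
  alloy steel: σ_y = 811.0 MPa, ρ = 7865 kg/m³
  borosilicate glass: σ_y = 55.70 MPa, ρ = 2295 kg/m³
  alloy steel: M = 103 kN·m/kg
  borosilicate glass: M = 24.3 kN·m/kg
Alloy steel has the largest M.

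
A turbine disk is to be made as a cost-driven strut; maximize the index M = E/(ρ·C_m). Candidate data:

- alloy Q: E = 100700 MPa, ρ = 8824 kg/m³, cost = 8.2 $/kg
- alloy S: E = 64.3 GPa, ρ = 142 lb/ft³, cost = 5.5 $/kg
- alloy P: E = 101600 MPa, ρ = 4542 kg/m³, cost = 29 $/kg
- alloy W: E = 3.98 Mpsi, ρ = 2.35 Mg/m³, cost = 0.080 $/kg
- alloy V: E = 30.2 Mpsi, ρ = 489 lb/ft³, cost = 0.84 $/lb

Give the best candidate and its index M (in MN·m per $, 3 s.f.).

Convert each candidate to consistent units, then evaluate M:
  alloy Q: E = 100.7 GPa, ρ = 8824 kg/m³, cost = 8.200 $/kg
  alloy S: E = 64.30 GPa, ρ = 2275 kg/m³, cost = 5.500 $/kg
  alloy P: E = 101.6 GPa, ρ = 4542 kg/m³, cost = 29.00 $/kg
  alloy W: E = 27.44 GPa, ρ = 2350 kg/m³, cost = 0.08000 $/kg
  alloy V: E = 208.2 GPa, ρ = 7833 kg/m³, cost = 1.852 $/kg
  alloy W: M = 146 MN·m per $
  alloy V: M = 14.4 MN·m per $
  alloy S: M = 5.14 MN·m per $
  alloy Q: M = 1.39 MN·m per $
  alloy P: M = 0.771 MN·m per $
The maximum is for alloy W.

alloy W, M = 146 MN·m per $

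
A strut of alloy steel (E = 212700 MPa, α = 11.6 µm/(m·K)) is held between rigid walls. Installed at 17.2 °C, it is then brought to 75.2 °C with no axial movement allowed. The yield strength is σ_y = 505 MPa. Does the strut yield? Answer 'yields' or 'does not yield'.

does not yield

E = 212700 MPa = 212.7 GPa.
ΔT = 58.00 K. Constrained thermal stress σ = E·α·ΔT = 212.7×10³ MPa × 11.6×10⁻⁶ × 58.00 = 143 MPa (compressive).
Compare to σ_y = 505 MPa: σ < σ_y, so it does not yield.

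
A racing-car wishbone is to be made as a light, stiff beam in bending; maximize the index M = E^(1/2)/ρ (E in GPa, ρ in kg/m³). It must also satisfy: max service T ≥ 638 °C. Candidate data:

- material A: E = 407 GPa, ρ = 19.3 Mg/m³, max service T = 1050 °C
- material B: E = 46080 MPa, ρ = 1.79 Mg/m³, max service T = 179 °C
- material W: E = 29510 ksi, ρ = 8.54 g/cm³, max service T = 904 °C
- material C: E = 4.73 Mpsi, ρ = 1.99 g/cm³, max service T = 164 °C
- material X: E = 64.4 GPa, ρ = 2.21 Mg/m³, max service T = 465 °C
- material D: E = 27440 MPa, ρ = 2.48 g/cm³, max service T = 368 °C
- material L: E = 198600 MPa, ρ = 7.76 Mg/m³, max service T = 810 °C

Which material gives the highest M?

Screen on constraints: max service T ≥ 638 °C. Survivors: material A, material W, material L.
In SI units:
  material A: E = 407.0 GPa, ρ = 19300 kg/m³
  material W: E = 203.5 GPa, ρ = 8540 kg/m³
  material L: E = 198.6 GPa, ρ = 7760 kg/m³
  material L: M = 1.82×10⁻³
  material W: M = 1.67×10⁻³
  material A: M = 1.05×10⁻³
Highest index: material L.

material L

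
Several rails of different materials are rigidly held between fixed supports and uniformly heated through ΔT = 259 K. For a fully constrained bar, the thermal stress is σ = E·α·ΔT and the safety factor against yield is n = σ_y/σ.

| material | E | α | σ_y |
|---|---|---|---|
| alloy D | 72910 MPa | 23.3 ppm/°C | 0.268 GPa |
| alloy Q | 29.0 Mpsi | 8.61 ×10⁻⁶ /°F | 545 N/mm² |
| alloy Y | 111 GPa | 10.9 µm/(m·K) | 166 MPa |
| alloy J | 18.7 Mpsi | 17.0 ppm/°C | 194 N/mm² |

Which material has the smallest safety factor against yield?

With everything in SI (GPa, ×10⁻⁶/K, MPa):
  alloy D: E = 72.91, α = 23.3, σ_y = 268.0 → σ = 440 MPa, n = 0.609
  alloy Q: E = 199.9, α = 15.5, σ_y = 545.0 → σ = 803 MPa, n = 0.679
  alloy Y: E = 111.0, α = 10.9, σ_y = 166.0 → σ = 313 MPa, n = 0.530
  alloy J: E = 128.9, α = 17.0, σ_y = 194.0 → σ = 568 MPa, n = 0.342
Smallest n: alloy J with n = 0.342.

alloy J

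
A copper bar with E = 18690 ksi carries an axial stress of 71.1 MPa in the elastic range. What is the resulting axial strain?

5.52×10⁻⁴

E = 18690 ksi = 128.9 GPa = 128900 MPa.
ε = σ/E = 71.1 / 128900 = 5.52×10⁻⁴.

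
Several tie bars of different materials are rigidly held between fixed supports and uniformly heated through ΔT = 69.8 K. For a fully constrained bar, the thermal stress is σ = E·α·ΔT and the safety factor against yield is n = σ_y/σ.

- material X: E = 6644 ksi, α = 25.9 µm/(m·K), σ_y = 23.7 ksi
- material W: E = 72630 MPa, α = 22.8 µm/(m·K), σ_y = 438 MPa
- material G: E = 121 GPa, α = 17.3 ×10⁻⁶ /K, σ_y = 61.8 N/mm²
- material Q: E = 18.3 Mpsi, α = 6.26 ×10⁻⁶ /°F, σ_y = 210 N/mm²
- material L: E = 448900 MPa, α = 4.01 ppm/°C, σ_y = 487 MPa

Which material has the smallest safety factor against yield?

With everything in SI (GPa, ×10⁻⁶/K, MPa):
  material X: E = 45.81, α = 25.9, σ_y = 163.4 → σ = 82.8 MPa, n = 1.97
  material W: E = 72.63, α = 22.8, σ_y = 438.0 → σ = 116 MPa, n = 3.79
  material G: E = 121.0, α = 17.3, σ_y = 61.80 → σ = 146 MPa, n = 0.423
  material Q: E = 126.2, α = 11.3, σ_y = 210.0 → σ = 99.2 MPa, n = 2.12
  material L: E = 448.9, α = 4.01, σ_y = 487.0 → σ = 126 MPa, n = 3.88
Material G has the lowest safety factor, n = 0.423.

material G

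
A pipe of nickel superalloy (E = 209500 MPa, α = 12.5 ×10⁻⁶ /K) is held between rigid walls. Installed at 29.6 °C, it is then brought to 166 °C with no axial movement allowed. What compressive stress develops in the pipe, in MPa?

357 MPa

E = 209500 MPa = 209.5 GPa.
ΔT = 136.4 K. Constrained thermal stress σ = E·α·ΔT = 209.5×10³ MPa × 12.5×10⁻⁶ × 136.4 = 357 MPa (compressive).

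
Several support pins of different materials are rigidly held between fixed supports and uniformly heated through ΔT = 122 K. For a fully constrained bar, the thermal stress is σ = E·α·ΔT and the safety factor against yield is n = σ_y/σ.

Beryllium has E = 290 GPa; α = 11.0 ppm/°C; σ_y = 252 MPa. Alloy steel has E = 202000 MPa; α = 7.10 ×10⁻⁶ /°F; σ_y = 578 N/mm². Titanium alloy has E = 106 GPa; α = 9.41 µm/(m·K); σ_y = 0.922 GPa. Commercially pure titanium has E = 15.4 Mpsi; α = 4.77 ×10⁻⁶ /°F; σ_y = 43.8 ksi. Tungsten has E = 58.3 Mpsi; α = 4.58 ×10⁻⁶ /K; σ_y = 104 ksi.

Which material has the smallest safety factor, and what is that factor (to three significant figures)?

beryllium, n = 0.648

Converting E to GPa, α to ×10⁻⁶/K, σ_y to MPa, then σ and n for each:
  beryllium: E = 290.0, α = 11.0, σ_y = 252.0 → σ = 389 MPa, n = 0.648
  alloy steel: E = 202.0, α = 12.8, σ_y = 578.0 → σ = 315 MPa, n = 1.84
  titanium alloy: E = 106.0, α = 9.41, σ_y = 922.0 → σ = 122 MPa, n = 7.58
  commercially pure titanium: E = 106.2, α = 8.59, σ_y = 302.0 → σ = 111 MPa, n = 2.72
  tungsten: E = 402.0, α = 4.58, σ_y = 717.1 → σ = 225 MPa, n = 3.19
Beryllium has the lowest safety factor, n = 0.648.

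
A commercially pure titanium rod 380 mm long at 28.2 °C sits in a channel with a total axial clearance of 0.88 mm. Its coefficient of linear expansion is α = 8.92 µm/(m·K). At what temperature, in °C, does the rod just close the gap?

α·L₀·ΔT = 0.88 mm ⇒ ΔT = 0.88 / (8.92×10⁻⁶ × 380.0) = 259.6 K.
T = 28.2 + 259.6 = 287.8 °C.

288 °C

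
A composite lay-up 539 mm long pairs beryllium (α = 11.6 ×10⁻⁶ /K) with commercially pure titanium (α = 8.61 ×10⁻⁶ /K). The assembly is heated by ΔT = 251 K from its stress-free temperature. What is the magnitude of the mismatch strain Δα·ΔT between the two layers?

Δα = |11.6 − 8.61|×10⁻⁶/K = 2.99×10⁻⁶/K.
Mismatch strain = Δα·ΔT = 2.99×10⁻⁶ × 251.0 = 7.50×10⁻⁴.

7.50×10⁻⁴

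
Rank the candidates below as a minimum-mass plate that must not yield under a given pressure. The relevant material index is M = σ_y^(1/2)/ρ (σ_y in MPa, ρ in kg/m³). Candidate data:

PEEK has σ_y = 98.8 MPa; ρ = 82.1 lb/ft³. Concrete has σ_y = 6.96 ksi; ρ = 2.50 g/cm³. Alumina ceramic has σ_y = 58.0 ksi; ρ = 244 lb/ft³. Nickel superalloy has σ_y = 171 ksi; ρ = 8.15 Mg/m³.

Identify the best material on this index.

PEEK

After converting to SI:
  PEEK: σ_y = 98.80 MPa, ρ = 1315 kg/m³
  concrete: σ_y = 47.99 MPa, ρ = 2500 kg/m³
  alumina ceramic: σ_y = 399.9 MPa, ρ = 3909 kg/m³
  nickel superalloy: σ_y = 1179 MPa, ρ = 8150 kg/m³
  PEEK: M = 7.56×10⁻³
  alumina ceramic: M = 5.12×10⁻³
  nickel superalloy: M = 4.21×10⁻³
  concrete: M = 2.77×10⁻³
Highest index: PEEK.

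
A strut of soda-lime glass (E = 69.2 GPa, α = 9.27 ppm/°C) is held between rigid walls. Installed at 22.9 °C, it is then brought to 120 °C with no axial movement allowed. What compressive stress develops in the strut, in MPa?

62.3 MPa

ΔT = 97.10 K. Constrained thermal stress σ = E·α·ΔT = 69.20×10³ MPa × 9.27×10⁻⁶ × 97.10 = 62.3 MPa (compressive).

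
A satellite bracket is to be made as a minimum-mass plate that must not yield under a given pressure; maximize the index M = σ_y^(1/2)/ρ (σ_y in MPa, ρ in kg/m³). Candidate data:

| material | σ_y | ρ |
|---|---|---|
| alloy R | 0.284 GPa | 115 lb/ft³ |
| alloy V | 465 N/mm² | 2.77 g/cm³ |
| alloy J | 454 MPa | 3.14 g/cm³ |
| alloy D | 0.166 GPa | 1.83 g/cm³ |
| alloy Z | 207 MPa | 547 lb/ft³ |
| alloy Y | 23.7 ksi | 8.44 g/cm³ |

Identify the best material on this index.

After converting to SI:
  alloy R: σ_y = 284.0 MPa, ρ = 1842 kg/m³
  alloy V: σ_y = 465.0 MPa, ρ = 2770 kg/m³
  alloy J: σ_y = 454.0 MPa, ρ = 3140 kg/m³
  alloy D: σ_y = 166.0 MPa, ρ = 1830 kg/m³
  alloy Z: σ_y = 207.0 MPa, ρ = 8762 kg/m³
  alloy Y: σ_y = 163.4 MPa, ρ = 8440 kg/m³
  alloy R: M = 9.15×10⁻³
  alloy V: M = 7.78×10⁻³
  alloy D: M = 7.04×10⁻³
  alloy J: M = 6.79×10⁻³
  alloy Z: M = 1.64×10⁻³
  alloy Y: M = 1.51×10⁻³
Highest index: alloy R.

alloy R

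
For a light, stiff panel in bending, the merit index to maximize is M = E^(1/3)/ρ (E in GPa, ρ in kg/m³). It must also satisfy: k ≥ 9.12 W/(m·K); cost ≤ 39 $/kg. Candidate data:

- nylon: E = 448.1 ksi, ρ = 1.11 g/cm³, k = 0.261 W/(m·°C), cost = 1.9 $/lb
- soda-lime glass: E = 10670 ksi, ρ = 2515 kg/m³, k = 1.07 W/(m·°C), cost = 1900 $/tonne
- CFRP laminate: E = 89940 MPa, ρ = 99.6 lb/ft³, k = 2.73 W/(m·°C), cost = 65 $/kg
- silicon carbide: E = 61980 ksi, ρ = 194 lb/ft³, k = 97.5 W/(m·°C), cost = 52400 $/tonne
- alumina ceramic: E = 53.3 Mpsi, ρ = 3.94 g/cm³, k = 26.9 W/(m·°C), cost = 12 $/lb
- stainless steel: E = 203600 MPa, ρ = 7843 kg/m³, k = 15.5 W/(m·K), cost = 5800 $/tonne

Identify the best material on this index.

alumina ceramic

Screen on constraints: k ≥ 9.12 W/(m·K); cost ≤ 39 $/kg. Survivors: alumina ceramic, stainless steel.
Putting every candidate on a common basis:
  alumina ceramic: E = 367.5 GPa, ρ = 3940 kg/m³
  stainless steel: E = 203.6 GPa, ρ = 7843 kg/m³
  alumina ceramic: M = 1.82×10⁻³
  stainless steel: M = 0.750×10⁻³
Alumina ceramic ranks first.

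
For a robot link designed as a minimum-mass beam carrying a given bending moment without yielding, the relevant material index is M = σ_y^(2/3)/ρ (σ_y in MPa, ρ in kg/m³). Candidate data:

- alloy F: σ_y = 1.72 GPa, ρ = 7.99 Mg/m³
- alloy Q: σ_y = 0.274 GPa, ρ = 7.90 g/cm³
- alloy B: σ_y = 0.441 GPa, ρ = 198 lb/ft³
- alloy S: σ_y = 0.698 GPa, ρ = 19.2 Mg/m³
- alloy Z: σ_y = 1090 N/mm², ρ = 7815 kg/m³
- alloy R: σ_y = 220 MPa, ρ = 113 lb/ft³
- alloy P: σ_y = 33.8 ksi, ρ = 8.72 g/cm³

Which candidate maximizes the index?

Putting every candidate on a common basis:
  alloy F: σ_y = 1720 MPa, ρ = 7990 kg/m³
  alloy Q: σ_y = 274.0 MPa, ρ = 7900 kg/m³
  alloy B: σ_y = 441.0 MPa, ρ = 3172 kg/m³
  alloy S: σ_y = 698.0 MPa, ρ = 19200 kg/m³
  alloy Z: σ_y = 1090 MPa, ρ = 7815 kg/m³
  alloy R: σ_y = 220.0 MPa, ρ = 1810 kg/m³
  alloy P: σ_y = 233.0 MPa, ρ = 8720 kg/m³
  alloy R: M = 20.1×10⁻³
  alloy B: M = 18.3×10⁻³
  alloy F: M = 18.0×10⁻³
  alloy Z: M = 13.6×10⁻³
  alloy Q: M = 5.34×10⁻³
  alloy P: M = 4.34×10⁻³
  alloy S: M = 4.10×10⁻³
Alloy R has the largest M.

alloy R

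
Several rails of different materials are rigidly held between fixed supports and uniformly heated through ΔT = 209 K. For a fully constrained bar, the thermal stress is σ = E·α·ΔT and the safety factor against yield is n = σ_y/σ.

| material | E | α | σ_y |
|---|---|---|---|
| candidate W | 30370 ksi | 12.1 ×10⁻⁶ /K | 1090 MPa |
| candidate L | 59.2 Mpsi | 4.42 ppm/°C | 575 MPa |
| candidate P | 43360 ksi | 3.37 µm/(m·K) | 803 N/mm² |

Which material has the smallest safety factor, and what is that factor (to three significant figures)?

Converting E to GPa, α to ×10⁻⁶/K, σ_y to MPa, then σ and n for each:
  candidate W: E = 209.4, α = 12.1, σ_y = 1090 → σ = 530 MPa, n = 2.06
  candidate L: E = 408.2, α = 4.42, σ_y = 575.0 → σ = 377 MPa, n = 1.52
  candidate P: E = 299.0, α = 3.37, σ_y = 803.0 → σ = 211 MPa, n = 3.81
Smallest n: candidate L with n = 1.52.

candidate L, n = 1.52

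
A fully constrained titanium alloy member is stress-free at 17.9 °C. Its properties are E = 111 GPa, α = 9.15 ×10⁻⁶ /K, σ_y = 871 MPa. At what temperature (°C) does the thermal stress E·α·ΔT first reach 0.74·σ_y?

653 °C

E·α·ΔT = 644.5 MPa ⇒ ΔT = 644.5 / (111.0×10³ × 9.15×10⁻⁶) = 634.6 K.
T = 17.9 + 634.6 = 652.5 °C.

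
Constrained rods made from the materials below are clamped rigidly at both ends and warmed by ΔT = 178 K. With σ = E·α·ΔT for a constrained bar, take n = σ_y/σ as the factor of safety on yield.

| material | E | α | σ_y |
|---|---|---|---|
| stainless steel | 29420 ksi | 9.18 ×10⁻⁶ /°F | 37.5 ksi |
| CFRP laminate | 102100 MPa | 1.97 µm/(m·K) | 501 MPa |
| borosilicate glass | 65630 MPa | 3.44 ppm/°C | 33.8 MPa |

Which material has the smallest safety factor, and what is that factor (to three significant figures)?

In consistent units (E in GPa, α in ×10⁻⁶/K, σ_y in MPa):
  stainless steel: E = 202.8, α = 16.5, σ_y = 258.6 → σ = 597 MPa, n = 0.433
  CFRP laminate: E = 102.1, α = 1.97, σ_y = 501.0 → σ = 35.8 MPa, n = 14.0
  borosilicate glass: E = 65.63, α = 3.44, σ_y = 33.80 → σ = 40.2 MPa, n = 0.841
The minimum is stainless steel at n = 0.433.

stainless steel, n = 0.433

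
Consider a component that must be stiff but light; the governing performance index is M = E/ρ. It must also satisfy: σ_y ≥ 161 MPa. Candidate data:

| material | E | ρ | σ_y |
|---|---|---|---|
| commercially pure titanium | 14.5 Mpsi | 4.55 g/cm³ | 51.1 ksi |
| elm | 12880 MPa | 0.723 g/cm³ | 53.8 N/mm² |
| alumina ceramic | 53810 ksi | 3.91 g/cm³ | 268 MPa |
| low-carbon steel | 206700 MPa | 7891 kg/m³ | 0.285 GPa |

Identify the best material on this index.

Screen on constraints: σ_y ≥ 161 MPa. Survivors: commercially pure titanium, alumina ceramic, low-carbon steel.
Putting every candidate on a common basis:
  commercially pure titanium: E = 99.97 GPa, ρ = 4550 kg/m³
  alumina ceramic: E = 371.0 GPa, ρ = 3910 kg/m³
  low-carbon steel: E = 206.7 GPa, ρ = 7891 kg/m³
  alumina ceramic: M = 94.9 MN·m/kg
  low-carbon steel: M = 26.2 MN·m/kg
  commercially pure titanium: M = 22.0 MN·m/kg
The maximum is for alumina ceramic.

alumina ceramic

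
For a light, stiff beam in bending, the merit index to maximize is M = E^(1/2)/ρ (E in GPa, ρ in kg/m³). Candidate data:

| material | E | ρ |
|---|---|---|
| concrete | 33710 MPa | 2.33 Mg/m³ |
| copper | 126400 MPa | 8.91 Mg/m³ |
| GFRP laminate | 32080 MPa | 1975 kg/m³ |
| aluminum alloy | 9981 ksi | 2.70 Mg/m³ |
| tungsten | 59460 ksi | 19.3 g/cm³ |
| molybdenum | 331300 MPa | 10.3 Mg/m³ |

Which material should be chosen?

aluminum alloy

Convert each candidate to consistent units, then evaluate M:
  concrete: E = 33.71 GPa, ρ = 2330 kg/m³
  copper: E = 126.4 GPa, ρ = 8910 kg/m³
  GFRP laminate: E = 32.08 GPa, ρ = 1975 kg/m³
  aluminum alloy: E = 68.82 GPa, ρ = 2700 kg/m³
  tungsten: E = 410.0 GPa, ρ = 19300 kg/m³
  molybdenum: E = 331.3 GPa, ρ = 10300 kg/m³
  aluminum alloy: M = 3.07×10⁻³
  GFRP laminate: M = 2.87×10⁻³
  concrete: M = 2.49×10⁻³
  molybdenum: M = 1.77×10⁻³
  copper: M = 1.26×10⁻³
  tungsten: M = 1.05×10⁻³
Aluminum alloy has the largest M.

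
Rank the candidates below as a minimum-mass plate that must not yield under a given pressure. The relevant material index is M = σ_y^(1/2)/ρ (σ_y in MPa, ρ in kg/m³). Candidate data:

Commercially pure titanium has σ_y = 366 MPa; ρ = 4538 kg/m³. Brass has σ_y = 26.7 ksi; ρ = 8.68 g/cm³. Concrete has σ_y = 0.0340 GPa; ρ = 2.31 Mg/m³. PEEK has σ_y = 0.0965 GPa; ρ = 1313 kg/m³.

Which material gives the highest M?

PEEK

In SI units:
  commercially pure titanium: σ_y = 366.0 MPa, ρ = 4538 kg/m³
  brass: σ_y = 184.1 MPa, ρ = 8680 kg/m³
  concrete: σ_y = 34.00 MPa, ρ = 2310 kg/m³
  PEEK: σ_y = 96.50 MPa, ρ = 1313 kg/m³
  PEEK: M = 7.48×10⁻³
  commercially pure titanium: M = 4.22×10⁻³
  concrete: M = 2.52×10⁻³
  brass: M = 1.56×10⁻³
PEEK has the largest M.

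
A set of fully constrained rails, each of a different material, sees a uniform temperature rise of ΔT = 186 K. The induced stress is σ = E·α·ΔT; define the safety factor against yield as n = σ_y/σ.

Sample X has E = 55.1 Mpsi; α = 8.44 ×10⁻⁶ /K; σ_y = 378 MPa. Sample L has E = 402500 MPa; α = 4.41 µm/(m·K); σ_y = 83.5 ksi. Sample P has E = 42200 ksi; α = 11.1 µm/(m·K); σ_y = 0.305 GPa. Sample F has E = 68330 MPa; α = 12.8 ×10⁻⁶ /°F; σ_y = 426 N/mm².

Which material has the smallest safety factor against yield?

sample P

With everything in SI (GPa, ×10⁻⁶/K, MPa):
  sample X: E = 379.9, α = 8.44, σ_y = 378.0 → σ = 596 MPa, n = 0.634
  sample L: E = 402.5, α = 4.41, σ_y = 575.7 → σ = 330 MPa, n = 1.74
  sample P: E = 291.0, α = 11.1, σ_y = 305.0 → σ = 601 MPa, n = 0.508
  sample F: E = 68.33, α = 23.0, σ_y = 426.0 → σ = 293 MPa, n = 1.45
Smallest n: sample P with n = 0.508.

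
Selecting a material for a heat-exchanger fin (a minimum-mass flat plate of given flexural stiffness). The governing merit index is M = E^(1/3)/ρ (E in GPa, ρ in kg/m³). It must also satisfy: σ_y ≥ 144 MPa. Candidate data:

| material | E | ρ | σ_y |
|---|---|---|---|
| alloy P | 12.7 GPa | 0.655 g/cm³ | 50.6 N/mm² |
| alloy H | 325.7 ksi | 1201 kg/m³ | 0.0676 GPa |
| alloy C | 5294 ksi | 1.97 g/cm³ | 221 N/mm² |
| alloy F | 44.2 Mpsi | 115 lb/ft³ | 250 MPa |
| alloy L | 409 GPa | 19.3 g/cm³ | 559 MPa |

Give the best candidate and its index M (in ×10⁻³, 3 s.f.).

Screen on constraints: σ_y ≥ 144 MPa. Survivors: alloy C, alloy F, alloy L.
In SI units:
  alloy C: E = 36.50 GPa, ρ = 1970 kg/m³
  alloy F: E = 304.7 GPa, ρ = 1842 kg/m³
  alloy L: E = 409.0 GPa, ρ = 19300 kg/m³
  alloy F: M = 3.65×10⁻³
  alloy C: M = 1.68×10⁻³
  alloy L: M = 0.385×10⁻³
Highest index: alloy F.

alloy F, M = 3.65×10⁻³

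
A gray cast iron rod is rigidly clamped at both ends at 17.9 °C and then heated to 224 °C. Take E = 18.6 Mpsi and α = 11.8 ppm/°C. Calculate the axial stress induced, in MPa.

E = 18.6 Mpsi = 128.2 GPa.
ΔT = 206.1 K. Constrained thermal stress σ = E·α·ΔT = 128.2×10³ MPa × 11.8×10⁻⁶ × 206.1 = 312 MPa (compressive).

312 MPa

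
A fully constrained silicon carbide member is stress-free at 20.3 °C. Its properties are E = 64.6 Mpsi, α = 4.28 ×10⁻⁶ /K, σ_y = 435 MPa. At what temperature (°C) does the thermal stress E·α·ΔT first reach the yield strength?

E = 64.6 Mpsi = 445.4 GPa.
E·α·ΔT = 435.0 MPa ⇒ ΔT = 435.0 / (445.4×10³ × 4.28×10⁻⁶) = 228.2 K.
T = 20.3 + 228.2 = 248.5 °C.

248 °C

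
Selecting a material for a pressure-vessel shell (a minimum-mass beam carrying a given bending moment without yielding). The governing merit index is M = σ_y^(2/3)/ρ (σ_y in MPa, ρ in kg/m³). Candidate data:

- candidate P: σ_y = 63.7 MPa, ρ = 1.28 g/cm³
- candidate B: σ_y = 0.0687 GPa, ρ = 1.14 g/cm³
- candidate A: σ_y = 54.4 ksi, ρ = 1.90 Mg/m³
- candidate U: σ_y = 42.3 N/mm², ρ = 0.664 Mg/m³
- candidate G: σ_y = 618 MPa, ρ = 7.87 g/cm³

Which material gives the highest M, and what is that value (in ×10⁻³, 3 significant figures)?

After converting to SI:
  candidate P: σ_y = 63.70 MPa, ρ = 1280 kg/m³
  candidate B: σ_y = 68.70 MPa, ρ = 1140 kg/m³
  candidate A: σ_y = 375.1 MPa, ρ = 1900 kg/m³
  candidate U: σ_y = 42.30 MPa, ρ = 664.0 kg/m³
  candidate G: σ_y = 618.0 MPa, ρ = 7870 kg/m³
  candidate A: M = 27.4×10⁻³
  candidate U: M = 18.3×10⁻³
  candidate B: M = 14.7×10⁻³
  candidate P: M = 12.5×10⁻³
  candidate G: M = 9.22×10⁻³
Highest index: candidate A.

candidate A, M = 27.4×10⁻³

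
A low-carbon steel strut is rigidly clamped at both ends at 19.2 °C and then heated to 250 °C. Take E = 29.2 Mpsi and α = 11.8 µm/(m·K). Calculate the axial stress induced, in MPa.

548 MPa

E = 29.2 Mpsi = 201.3 GPa.
ΔT = 230.8 K. Constrained thermal stress σ = E·α·ΔT = 201.3×10³ MPa × 11.8×10⁻⁶ × 230.8 = 548 MPa (compressive).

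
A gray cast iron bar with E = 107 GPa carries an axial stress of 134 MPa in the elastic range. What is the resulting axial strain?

ε = σ/E = 134 / 107000 = 1.25×10⁻³.

1.25×10⁻³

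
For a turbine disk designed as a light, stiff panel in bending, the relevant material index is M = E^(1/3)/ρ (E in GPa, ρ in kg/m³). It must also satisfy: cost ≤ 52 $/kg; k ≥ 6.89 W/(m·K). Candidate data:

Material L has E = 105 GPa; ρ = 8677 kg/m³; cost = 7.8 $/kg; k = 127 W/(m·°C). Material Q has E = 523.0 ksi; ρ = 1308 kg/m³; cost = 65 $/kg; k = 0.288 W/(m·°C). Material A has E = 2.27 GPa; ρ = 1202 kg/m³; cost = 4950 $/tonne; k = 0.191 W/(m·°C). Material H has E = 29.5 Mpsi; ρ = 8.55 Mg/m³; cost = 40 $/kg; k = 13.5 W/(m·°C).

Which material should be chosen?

material H

Screen on constraints: cost ≤ 52 $/kg; k ≥ 6.89 W/(m·K). Survivors: material L, material H.
Putting every candidate on a common basis:
  material L: E = 105.0 GPa, ρ = 8677 kg/m³
  material H: E = 203.4 GPa, ρ = 8550 kg/m³
  material H: M = 0.688×10⁻³
  material L: M = 0.544×10⁻³
The maximum is for material H.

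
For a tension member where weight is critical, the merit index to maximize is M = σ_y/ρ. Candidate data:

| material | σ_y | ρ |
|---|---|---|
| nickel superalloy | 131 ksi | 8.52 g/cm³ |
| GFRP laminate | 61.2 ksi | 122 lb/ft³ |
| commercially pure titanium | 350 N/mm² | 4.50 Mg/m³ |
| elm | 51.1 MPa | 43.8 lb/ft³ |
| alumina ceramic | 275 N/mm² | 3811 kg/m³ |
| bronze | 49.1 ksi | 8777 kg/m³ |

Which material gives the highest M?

In SI units:
  nickel superalloy: σ_y = 903.2 MPa, ρ = 8520 kg/m³
  GFRP laminate: σ_y = 422.0 MPa, ρ = 1954 kg/m³
  commercially pure titanium: σ_y = 350.0 MPa, ρ = 4500 kg/m³
  elm: σ_y = 51.10 MPa, ρ = 701.6 kg/m³
  alumina ceramic: σ_y = 275.0 MPa, ρ = 3811 kg/m³
  bronze: σ_y = 338.5 MPa, ρ = 8777 kg/m³
  GFRP laminate: M = 216 kN·m/kg
  nickel superalloy: M = 106 kN·m/kg
  commercially pure titanium: M = 77.8 kN·m/kg
  elm: M = 72.8 kN·m/kg
  alumina ceramic: M = 72.2 kN·m/kg
  bronze: M = 38.6 kN·m/kg
GFRP laminate has the largest M.

GFRP laminate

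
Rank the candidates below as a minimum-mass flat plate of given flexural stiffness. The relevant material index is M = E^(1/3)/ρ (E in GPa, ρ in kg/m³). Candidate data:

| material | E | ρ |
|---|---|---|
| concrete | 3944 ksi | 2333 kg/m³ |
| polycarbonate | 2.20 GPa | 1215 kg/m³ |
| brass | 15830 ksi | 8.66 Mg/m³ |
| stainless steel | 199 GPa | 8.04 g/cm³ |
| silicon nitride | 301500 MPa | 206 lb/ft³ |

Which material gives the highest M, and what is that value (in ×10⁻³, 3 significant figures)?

silicon nitride, M = 2.03×10⁻³

Convert each candidate to consistent units, then evaluate M:
  concrete: E = 27.19 GPa, ρ = 2333 kg/m³
  polycarbonate: E = 2.200 GPa, ρ = 1215 kg/m³
  brass: E = 109.1 GPa, ρ = 8660 kg/m³
  stainless steel: E = 199.0 GPa, ρ = 8040 kg/m³
  silicon nitride: E = 301.5 GPa, ρ = 3300 kg/m³
  silicon nitride: M = 2.03×10⁻³
  concrete: M = 1.29×10⁻³
  polycarbonate: M = 1.07×10⁻³
  stainless steel: M = 0.726×10⁻³
  brass: M = 0.552×10⁻³
Highest index: silicon nitride.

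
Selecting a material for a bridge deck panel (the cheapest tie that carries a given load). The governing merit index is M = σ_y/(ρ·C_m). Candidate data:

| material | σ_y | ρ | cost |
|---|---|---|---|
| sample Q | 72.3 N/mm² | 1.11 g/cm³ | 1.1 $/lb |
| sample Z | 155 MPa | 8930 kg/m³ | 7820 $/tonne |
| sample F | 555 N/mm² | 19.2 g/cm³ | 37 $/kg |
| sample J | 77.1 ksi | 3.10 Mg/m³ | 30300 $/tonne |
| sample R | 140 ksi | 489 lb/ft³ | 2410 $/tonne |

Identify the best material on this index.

Normalizing units and computing the index:
  sample Q: σ_y = 72.30 MPa, ρ = 1110 kg/m³, cost = 2.425 $/kg
  sample Z: σ_y = 155.0 MPa, ρ = 8930 kg/m³, cost = 7.820 $/kg
  sample F: σ_y = 555.0 MPa, ρ = 19200 kg/m³, cost = 37.00 $/kg
  sample J: σ_y = 531.6 MPa, ρ = 3100 kg/m³, cost = 30.30 $/kg
  sample R: σ_y = 965.3 MPa, ρ = 7833 kg/m³, cost = 2.410 $/kg
  sample R: M = 51.1 kN·m per $
  sample Q: M = 26.9 kN·m per $
  sample J: M = 5.66 kN·m per $
  sample Z: M = 2.22 kN·m per $
  sample F: M = 0.781 kN·m per $
Sample R ranks first.

sample R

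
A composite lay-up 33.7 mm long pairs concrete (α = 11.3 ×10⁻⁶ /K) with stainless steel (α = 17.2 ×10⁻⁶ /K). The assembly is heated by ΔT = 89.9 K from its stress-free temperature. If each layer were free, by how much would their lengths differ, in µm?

17.9 µm

Δα = |11.3 − 17.2|×10⁻⁶/K = 5.90×10⁻⁶/K.
ΔL_mismatch = Δα·L·ΔT = 5.90×10⁻⁶ × 33.7 mm × 89.9 K = 17.9 µm.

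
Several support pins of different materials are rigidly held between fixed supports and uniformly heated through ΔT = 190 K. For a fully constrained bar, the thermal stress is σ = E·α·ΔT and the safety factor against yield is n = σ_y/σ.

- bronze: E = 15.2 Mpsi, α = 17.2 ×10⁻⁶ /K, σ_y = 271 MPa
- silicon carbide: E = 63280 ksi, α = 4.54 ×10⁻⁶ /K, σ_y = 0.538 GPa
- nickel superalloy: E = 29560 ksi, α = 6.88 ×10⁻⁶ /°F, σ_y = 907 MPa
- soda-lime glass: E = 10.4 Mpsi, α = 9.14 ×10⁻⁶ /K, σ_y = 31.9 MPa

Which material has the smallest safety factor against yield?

soda-lime glass

With everything in SI (GPa, ×10⁻⁶/K, MPa):
  bronze: E = 104.8, α = 17.2, σ_y = 271.0 → σ = 342 MPa, n = 0.791
  silicon carbide: E = 436.3, α = 4.54, σ_y = 538.0 → σ = 376 MPa, n = 1.43
  nickel superalloy: E = 203.8, α = 12.4, σ_y = 907.0 → σ = 480 MPa, n = 1.89
  soda-lime glass: E = 71.71, α = 9.14, σ_y = 31.90 → σ = 125 MPa, n = 0.256
Soda-lime glass has the lowest safety factor, n = 0.256.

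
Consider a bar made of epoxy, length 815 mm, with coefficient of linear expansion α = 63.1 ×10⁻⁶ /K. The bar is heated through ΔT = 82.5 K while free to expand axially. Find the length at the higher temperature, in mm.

ΔL = α·L₀·ΔT = 63.1×10⁻⁶ × 815 mm × 82.50 K = 4.24 mm.
L = L₀ + ΔL = 815 + 4.24 = 819.24 mm.

819.24 mm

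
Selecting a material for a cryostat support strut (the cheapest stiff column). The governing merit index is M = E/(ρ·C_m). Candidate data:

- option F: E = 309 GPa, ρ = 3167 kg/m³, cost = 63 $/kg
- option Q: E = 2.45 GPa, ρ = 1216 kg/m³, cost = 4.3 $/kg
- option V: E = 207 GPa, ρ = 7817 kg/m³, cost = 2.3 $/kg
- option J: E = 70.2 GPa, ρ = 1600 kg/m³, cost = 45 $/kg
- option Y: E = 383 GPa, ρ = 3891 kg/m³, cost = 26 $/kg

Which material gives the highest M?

option V

Computing M directly (units already consistent):
  option V: M = 11.5 MN·m per $
  option Y: M = 3.79 MN·m per $
  option F: M = 1.55 MN·m per $
  option J: M = 0.975 MN·m per $
  option Q: M = 0.469 MN·m per $
Option V ranks first.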